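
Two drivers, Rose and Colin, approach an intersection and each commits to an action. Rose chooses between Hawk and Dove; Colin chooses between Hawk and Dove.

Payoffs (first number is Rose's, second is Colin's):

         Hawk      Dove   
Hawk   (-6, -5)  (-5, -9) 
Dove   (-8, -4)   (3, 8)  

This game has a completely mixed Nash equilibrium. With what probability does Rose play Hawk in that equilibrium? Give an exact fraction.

Let r be the probability that Rose plays Hawk. In a completely mixed equilibrium, Colin must be indifferent between Hawk and Dove.
Colin's expected payoff from Hawk is −5r − 4(1−r); from Dove it is −9r + 8(1−r).
Setting these equal: −r − 4 = −17r + 8, so r = 3/4.

3/4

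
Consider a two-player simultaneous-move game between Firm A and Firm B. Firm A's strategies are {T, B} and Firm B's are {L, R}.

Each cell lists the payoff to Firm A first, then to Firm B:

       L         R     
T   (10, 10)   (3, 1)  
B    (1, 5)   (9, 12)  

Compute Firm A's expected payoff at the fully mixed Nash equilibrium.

29/5

First find y, the probability Firm B plays L, from Firm A's indifference between T and B: 10y + 3(1−y) = y + 9(1−y), giving y = 2/5.
Since Firm A is indifferent in equilibrium, Firm A's expected payoff equals the payoff from either row against (2/5, 3/5). Using T: 10(2/5) + 3(3/5) = 29/5.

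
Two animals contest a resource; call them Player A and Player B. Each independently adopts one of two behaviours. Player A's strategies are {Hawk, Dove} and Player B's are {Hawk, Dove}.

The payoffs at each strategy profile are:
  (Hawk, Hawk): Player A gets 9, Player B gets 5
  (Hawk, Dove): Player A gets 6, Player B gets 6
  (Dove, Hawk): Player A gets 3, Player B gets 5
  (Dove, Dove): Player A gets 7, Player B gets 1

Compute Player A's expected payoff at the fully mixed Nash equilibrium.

45/7

First find y, the probability Player B plays Hawk, from Player A's indifference between Hawk and Dove: 9y + 6(1−y) = 3y + 7(1−y), giving y = 1/7.
Since Player A is indifferent in equilibrium, Player A's expected payoff equals the payoff from either row against (1/7, 6/7). Using Hawk: 9(1/7) + 6(6/7) = 45/7.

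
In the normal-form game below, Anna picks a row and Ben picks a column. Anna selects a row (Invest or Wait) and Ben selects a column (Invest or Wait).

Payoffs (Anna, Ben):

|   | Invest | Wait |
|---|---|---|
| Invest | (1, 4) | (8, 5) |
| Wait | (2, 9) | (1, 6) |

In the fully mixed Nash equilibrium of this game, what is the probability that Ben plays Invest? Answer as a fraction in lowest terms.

Let y be the probability that Ben plays Invest. In a completely mixed equilibrium, Anna must be indifferent between Invest and Wait.
Anna's expected payoff from Invest is y + 8(1−y); from Wait it is 2y + (1−y).
Setting these equal: −7y + 8 = y + 1, so y = 7/8.

7/8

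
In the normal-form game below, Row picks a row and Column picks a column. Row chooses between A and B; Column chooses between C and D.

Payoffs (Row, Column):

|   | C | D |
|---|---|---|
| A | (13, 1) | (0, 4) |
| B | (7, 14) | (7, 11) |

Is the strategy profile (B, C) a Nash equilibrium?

No

At (B, C), Row earns 7; switching to A would give 13, so Row would deviate.
Column earns 14; switching to D would give 11, so Column has no profitable deviation.
Since at least one player can profitably deviate, this is not a Nash equilibrium.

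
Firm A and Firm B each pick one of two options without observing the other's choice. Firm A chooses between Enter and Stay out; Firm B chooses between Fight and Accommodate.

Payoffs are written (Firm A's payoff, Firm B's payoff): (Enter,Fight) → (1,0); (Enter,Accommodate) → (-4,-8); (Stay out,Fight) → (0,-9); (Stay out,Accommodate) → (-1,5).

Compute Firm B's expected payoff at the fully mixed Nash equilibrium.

First find p, the probability Firm A plays Enter, from Firm B's indifference between Fight and Accommodate: −9(1−p) = −8p + 5(1−p), giving p = 7/11.
Since Firm B is indifferent in equilibrium, Firm B's expected payoff equals the payoff from either column against (7/11, 4/11). Using Fight: −9(4/11) = -36/11.

-36/11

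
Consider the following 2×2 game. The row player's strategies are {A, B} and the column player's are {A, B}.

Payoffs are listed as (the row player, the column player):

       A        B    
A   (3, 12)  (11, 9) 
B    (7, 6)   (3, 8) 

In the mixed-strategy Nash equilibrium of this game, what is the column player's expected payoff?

First find p, the probability the row player plays A, from the column player's indifference between A and B: 12p + 6(1−p) = 9p + 8(1−p), giving p = 2/5.
Since the column player is indifferent in equilibrium, the column player's expected payoff equals the payoff from either column against (2/5, 3/5). Using A: 12(2/5) + 6(3/5) = 42/5.

42/5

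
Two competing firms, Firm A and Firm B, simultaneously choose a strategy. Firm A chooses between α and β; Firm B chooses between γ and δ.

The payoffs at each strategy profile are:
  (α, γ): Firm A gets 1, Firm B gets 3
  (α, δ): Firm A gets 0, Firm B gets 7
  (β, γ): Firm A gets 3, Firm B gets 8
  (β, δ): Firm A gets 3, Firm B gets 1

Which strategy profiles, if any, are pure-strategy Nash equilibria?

(α, γ): Firm A prefers β (3 > 1); Firm B prefers δ (7 > 3) — not an equilibrium.
(α, δ): Firm A prefers β (3 > 0) — not an equilibrium.
(β, γ): Firm A gets 3 ≥ 1 from α, and Firm B gets 8 ≥ 1 from δ — Nash equilibrium.
(β, δ): Firm B prefers γ (8 > 1) — not an equilibrium.

(β, γ)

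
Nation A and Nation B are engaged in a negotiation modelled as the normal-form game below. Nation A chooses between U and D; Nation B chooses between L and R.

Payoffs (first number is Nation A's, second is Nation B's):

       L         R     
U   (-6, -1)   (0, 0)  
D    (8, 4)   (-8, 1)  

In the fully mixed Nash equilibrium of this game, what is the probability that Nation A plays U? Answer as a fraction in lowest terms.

Let r be the probability that Nation A plays U. In a completely mixed equilibrium, Nation B must be indifferent between L and R.
Nation B's expected payoff from L is −r + 4(1−r); from R it is (1−r).
Setting these equal: −5r + 4 = −r + 1, so r = 3/4.

3/4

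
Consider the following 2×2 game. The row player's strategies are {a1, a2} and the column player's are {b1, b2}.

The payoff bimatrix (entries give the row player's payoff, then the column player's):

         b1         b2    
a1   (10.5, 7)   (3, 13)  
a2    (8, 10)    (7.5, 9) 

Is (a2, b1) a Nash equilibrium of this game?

At (a2, b1), the row player earns 8; switching to a1 would give 10.5, so the row player would deviate.
The column player earns 10; switching to b2 would give 9, so the column player has no profitable deviation.
Since at least one player can profitably deviate, this is not a Nash equilibrium.

No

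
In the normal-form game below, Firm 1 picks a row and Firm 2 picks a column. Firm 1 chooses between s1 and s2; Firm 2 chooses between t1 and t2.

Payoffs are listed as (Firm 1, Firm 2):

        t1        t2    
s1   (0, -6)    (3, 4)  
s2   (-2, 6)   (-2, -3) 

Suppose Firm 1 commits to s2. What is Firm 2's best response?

t1

Against s2, Firm 2 earns 6 from t1 and -3 from t2.
So t1 is the best response.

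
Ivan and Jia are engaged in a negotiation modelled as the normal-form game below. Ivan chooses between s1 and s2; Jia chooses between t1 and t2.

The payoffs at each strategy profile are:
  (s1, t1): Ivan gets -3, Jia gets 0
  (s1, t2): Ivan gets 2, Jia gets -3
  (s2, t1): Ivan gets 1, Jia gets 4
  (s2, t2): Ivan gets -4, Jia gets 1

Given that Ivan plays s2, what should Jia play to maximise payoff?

t1

Against s2, Jia earns 4 from t1 and 1 from t2.
So t1 is the best response.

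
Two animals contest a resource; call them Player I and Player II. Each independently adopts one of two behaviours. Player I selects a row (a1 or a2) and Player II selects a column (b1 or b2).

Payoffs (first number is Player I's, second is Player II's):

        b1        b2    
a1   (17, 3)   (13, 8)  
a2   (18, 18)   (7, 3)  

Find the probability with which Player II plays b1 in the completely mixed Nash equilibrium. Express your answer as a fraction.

Let q be the probability that Player II plays b1. In a completely mixed equilibrium, Player I must be indifferent between a1 and a2.
Player I's expected payoff from a1 is 17q + 13(1−q); from a2 it is 18q + 7(1−q).
Setting these equal: 4q + 13 = 11q + 7, so q = 6/7.

6/7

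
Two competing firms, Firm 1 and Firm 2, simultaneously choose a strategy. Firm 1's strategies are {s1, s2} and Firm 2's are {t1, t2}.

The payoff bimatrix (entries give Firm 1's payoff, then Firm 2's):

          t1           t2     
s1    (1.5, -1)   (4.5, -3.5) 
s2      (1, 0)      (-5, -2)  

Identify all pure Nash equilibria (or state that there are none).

(s1, t1)

(s1, t1): Firm 1 gets 1.5 ≥ 1 from s2, and Firm 2 gets -1 ≥ -3.5 from t2 — Nash equilibrium.
(s1, t2): Firm 2 prefers t1 (-1 > -3.5) — not an equilibrium.
(s2, t1): Firm 1 prefers s1 (1.5 > 1) — not an equilibrium.
(s2, t2): Firm 1 prefers s1 (4.5 > -5); Firm 2 prefers t1 (0 > -2) — not an equilibrium.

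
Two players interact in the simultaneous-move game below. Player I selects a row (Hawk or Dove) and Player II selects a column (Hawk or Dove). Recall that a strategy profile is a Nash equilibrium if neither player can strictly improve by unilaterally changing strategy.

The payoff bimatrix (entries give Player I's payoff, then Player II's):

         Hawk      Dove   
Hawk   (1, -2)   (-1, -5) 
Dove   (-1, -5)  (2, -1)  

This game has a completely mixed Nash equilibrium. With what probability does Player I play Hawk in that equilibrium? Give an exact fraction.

Let x be the probability that Player I plays Hawk. In a completely mixed equilibrium, Player II must be indifferent between Hawk and Dove.
Player II's expected payoff from Hawk is −2x − 5(1−x); from Dove it is −5x − (1−x).
Setting these equal: 3x − 5 = −4x − 1, so x = 4/7.

4/7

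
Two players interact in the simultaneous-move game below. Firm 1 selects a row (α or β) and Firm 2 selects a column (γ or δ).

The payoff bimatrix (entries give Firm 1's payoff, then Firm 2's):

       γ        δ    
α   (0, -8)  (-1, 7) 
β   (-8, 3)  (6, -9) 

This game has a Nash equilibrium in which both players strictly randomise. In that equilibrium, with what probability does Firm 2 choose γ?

7/15

Let q be the probability that Firm 2 plays γ. In a completely mixed equilibrium, Firm 1 must be indifferent between α and β.
Firm 1's expected payoff from α is −(1−q); from β it is −8q + 6(1−q).
Setting these equal: q − 1 = −14q + 6, so q = 7/15.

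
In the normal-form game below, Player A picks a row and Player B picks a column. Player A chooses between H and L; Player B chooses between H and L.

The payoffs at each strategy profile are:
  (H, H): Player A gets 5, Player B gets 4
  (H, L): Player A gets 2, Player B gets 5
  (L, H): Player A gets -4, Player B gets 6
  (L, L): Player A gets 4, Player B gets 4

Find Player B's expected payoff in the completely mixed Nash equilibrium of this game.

14/3

First find x, the probability Player A plays H, from Player B's indifference between H and L: 4x + 6(1−x) = 5x + 4(1−x), giving x = 2/3.
Since Player B is indifferent in equilibrium, Player B's expected payoff equals the payoff from either column against (2/3, 1/3). Using H: 4(2/3) + 6(1/3) = 14/3.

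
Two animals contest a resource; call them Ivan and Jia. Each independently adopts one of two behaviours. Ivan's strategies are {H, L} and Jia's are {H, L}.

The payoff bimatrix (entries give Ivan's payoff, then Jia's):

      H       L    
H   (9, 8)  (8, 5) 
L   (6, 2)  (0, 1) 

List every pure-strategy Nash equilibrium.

(H, H)

(H, H): Ivan gets 9 ≥ 6 from L, and Jia gets 8 ≥ 5 from L — Nash equilibrium.
(H, L): Jia prefers H (8 > 5) — not an equilibrium.
(L, H): Ivan prefers H (9 > 6) — not an equilibrium.
(L, L): Ivan prefers H (8 > 0); Jia prefers H (2 > 1) — not an equilibrium.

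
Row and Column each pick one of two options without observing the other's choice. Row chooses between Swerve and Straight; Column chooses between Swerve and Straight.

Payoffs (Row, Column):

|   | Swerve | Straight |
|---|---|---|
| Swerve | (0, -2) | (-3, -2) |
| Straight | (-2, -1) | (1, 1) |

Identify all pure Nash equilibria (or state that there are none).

(Swerve, Swerve): Row gets 0 ≥ -2 from Straight, and Column gets -2 ≥ -2 from Straight — Nash equilibrium.
(Swerve, Straight): Row prefers Straight (1 > -3) — not an equilibrium.
(Straight, Swerve): Row prefers Swerve (0 > -2); Column prefers Straight (1 > -1) — not an equilibrium.
(Straight, Straight): Row gets 1 ≥ -3 from Swerve, and Column gets 1 ≥ -1 from Swerve — Nash equilibrium.

(Swerve, Swerve) and (Straight, Straight)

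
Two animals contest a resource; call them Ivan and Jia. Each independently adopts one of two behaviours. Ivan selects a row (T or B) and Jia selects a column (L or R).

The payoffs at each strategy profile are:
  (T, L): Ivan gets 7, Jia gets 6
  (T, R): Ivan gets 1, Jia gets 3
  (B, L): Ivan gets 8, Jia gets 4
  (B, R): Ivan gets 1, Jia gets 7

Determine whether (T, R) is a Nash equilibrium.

At (T, R), Ivan earns 1; switching to B would give 1, so Ivan has no profitable deviation.
Jia earns 3; switching to L would give 6, so Jia would deviate.
Since at least one player can profitably deviate, this is not a Nash equilibrium.

No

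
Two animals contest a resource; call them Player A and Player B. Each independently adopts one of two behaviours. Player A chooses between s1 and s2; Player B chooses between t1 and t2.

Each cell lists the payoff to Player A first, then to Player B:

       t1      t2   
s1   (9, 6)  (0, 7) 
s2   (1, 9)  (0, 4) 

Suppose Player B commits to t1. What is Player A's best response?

s1

Against t1, Player A earns 9 from s1 and 1 from s2.
So s1 is the best response.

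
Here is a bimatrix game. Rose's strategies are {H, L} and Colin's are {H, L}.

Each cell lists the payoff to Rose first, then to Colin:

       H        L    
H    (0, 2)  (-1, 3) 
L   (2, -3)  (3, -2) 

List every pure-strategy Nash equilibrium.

(L, L)

(H, H): Rose prefers L (2 > 0); Colin prefers L (3 > 2) — not an equilibrium.
(H, L): Rose prefers L (3 > -1) — not an equilibrium.
(L, H): Colin prefers L (-2 > -3) — not an equilibrium.
(L, L): Rose gets 3 ≥ -1 from H, and Colin gets -2 ≥ -3 from H — Nash equilibrium.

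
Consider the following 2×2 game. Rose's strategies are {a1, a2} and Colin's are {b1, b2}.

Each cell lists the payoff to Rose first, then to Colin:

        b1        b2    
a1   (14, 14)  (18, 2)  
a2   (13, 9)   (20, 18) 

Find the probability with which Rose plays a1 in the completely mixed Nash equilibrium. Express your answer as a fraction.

3/7

Let p be the probability that Rose plays a1. In a completely mixed equilibrium, Colin must be indifferent between b1 and b2.
Colin's expected payoff from b1 is 14p + 9(1−p); from b2 it is 2p + 18(1−p).
Setting these equal: 5p + 9 = −16p + 18, so p = 3/7.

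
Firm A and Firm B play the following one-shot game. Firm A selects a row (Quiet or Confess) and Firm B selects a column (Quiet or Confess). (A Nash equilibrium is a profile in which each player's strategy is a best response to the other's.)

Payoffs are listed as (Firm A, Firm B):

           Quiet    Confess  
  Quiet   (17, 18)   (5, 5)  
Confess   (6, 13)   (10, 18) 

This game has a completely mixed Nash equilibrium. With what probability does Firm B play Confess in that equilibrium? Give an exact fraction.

Let c be the probability that Firm B plays Quiet. In a completely mixed equilibrium, Firm A must be indifferent between Quiet and Confess.
Firm A's expected payoff from Quiet is 17c + 5(1−c); from Confess it is 6c + 10(1−c).
Setting these equal: 12c + 5 = −4c + 10, so c = 5/16.
Therefore Firm B plays Confess with probability 1 − 5/16 = 11/16.

11/16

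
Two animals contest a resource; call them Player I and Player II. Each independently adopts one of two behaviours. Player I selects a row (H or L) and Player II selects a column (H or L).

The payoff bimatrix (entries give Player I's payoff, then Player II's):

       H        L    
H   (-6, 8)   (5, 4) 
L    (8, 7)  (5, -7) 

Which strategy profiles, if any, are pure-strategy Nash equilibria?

(H, H): Player I prefers L (8 > -6) — not an equilibrium.
(H, L): Player II prefers H (8 > 4) — not an equilibrium.
(L, H): Player I gets 8 ≥ -6 from H, and Player II gets 7 ≥ -7 from L — Nash equilibrium.
(L, L): Player II prefers H (7 > -7) — not an equilibrium.

(L, H)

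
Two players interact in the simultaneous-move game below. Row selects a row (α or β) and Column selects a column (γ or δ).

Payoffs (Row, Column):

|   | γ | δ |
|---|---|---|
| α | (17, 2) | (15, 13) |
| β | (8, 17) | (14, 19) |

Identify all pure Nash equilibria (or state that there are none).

(α, δ)

(α, γ): Column prefers δ (13 > 2) — not an equilibrium.
(α, δ): Row gets 15 ≥ 14 from β, and Column gets 13 ≥ 2 from γ — Nash equilibrium.
(β, γ): Row prefers α (17 > 8); Column prefers δ (19 > 17) — not an equilibrium.
(β, δ): Row prefers α (15 > 14) — not an equilibrium.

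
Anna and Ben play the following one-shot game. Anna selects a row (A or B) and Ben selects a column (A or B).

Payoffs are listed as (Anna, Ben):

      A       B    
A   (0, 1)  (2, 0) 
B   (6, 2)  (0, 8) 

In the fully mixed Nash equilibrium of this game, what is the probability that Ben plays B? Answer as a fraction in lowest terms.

Let q be the probability that Ben plays A. In a completely mixed equilibrium, Anna must be indifferent between A and B.
Anna's expected payoff from A is 2(1−q); from B it is 6q.
Setting these equal: −2q + 2 = 6q, so q = 1/4.
Therefore Ben plays B with probability 1 − 1/4 = 3/4.

3/4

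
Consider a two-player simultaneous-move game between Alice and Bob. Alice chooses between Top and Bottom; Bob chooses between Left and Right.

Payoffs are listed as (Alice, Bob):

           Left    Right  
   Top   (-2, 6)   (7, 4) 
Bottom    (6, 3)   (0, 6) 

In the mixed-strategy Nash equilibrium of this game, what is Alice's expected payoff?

First find y, the probability Bob plays Left, from Alice's indifference between Top and Bottom: −2y + 7(1−y) = 6y, giving y = 7/15.
Since Alice is indifferent in equilibrium, Alice's expected payoff equals the payoff from either row against (7/15, 8/15). Using Top: −2(7/15) + 7(8/15) = 14/5.

14/5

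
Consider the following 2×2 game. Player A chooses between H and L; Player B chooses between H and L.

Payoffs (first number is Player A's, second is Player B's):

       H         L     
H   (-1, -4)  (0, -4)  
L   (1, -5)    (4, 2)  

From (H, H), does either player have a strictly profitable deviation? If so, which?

Player A

Player A at (H, H) earns -1; deviating to L yields 1 — a strict improvement.
Player B earns -4; deviating to L yields -4 — not better.
Only Player A has a strictly profitable deviation.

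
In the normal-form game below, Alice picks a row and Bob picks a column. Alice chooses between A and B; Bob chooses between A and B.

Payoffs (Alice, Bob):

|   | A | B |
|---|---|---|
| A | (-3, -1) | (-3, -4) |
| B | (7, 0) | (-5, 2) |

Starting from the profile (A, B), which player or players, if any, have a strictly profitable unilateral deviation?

Bob

Alice at (A, B) earns -3; deviating to B yields -5 — not better.
Bob earns -4; deviating to A yields -1 — a strict improvement.
Only Bob has a strictly profitable deviation.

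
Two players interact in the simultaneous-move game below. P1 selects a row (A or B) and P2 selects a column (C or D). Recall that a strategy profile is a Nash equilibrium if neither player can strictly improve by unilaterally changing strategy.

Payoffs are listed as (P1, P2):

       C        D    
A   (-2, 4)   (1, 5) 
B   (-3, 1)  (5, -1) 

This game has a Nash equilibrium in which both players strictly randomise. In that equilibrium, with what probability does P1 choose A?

Let p be the probability that P1 plays A. In a completely mixed equilibrium, P2 must be indifferent between C and D.
P2's expected payoff from C is 4p + (1−p); from D it is 5p − (1−p).
Setting these equal: 3p + 1 = 6p − 1, so p = 2/3.

2/3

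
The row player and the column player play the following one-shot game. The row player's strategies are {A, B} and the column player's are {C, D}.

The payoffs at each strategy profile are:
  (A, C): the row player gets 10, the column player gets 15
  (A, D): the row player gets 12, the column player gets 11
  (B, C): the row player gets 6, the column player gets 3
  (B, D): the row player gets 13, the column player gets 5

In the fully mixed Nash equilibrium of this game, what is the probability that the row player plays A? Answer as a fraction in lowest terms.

Let x be the probability that the row player plays A. In a completely mixed equilibrium, the column player must be indifferent between C and D.
The column player's expected payoff from C is 15x + 3(1−x); from D it is 11x + 5(1−x).
Setting these equal: 12x + 3 = 6x + 5, so x = 1/3.

1/3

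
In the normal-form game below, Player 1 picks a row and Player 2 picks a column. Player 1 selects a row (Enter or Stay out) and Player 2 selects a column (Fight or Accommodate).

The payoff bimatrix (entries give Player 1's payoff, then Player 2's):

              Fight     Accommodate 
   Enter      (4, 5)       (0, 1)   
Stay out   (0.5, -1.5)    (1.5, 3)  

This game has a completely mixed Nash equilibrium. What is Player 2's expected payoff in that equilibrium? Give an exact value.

First find p, the probability Player 1 plays Enter, from Player 2's indifference between Fight and Accommodate: 5p − 1.5(1−p) = p + 3(1−p), giving p = 9/17.
Since Player 2 is indifferent in equilibrium, Player 2's expected payoff equals the payoff from either column against (9/17, 8/17). Using Fight: 5(9/17) − 1.5(8/17) = 33/17.

33/17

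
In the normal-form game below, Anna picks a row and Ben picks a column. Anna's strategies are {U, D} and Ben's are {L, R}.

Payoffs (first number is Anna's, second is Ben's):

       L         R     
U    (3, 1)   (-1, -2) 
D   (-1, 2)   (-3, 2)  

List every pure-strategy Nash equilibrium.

(U, L): Anna gets 3 ≥ -1 from D, and Ben gets 1 ≥ -2 from R — Nash equilibrium.
(U, R): Ben prefers L (1 > -2) — not an equilibrium.
(D, L): Anna prefers U (3 > -1) — not an equilibrium.
(D, R): Anna prefers U (-1 > -3) — not an equilibrium.

(U, L)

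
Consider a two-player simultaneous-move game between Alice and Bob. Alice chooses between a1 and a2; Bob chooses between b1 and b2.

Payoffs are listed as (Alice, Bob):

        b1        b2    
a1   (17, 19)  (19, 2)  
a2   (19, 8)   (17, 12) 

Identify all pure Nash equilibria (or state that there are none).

(a1, b1): Alice prefers a2 (19 > 17) — not an equilibrium.
(a1, b2): Bob prefers b1 (19 > 2) — not an equilibrium.
(a2, b1): Bob prefers b2 (12 > 8) — not an equilibrium.
(a2, b2): Alice prefers a1 (19 > 17) — not an equilibrium.

none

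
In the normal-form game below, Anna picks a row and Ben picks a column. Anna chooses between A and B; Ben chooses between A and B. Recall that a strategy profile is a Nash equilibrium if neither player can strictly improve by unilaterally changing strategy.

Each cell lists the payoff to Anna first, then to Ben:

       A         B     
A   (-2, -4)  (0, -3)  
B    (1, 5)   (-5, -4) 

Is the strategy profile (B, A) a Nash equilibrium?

At (B, A), Anna earns 1; switching to A would give -2, so Anna has no profitable deviation.
Ben earns 5; switching to B would give -4, so Ben has no profitable deviation.
Neither player can gain by a unilateral deviation, so this profile is a Nash equilibrium.

Yes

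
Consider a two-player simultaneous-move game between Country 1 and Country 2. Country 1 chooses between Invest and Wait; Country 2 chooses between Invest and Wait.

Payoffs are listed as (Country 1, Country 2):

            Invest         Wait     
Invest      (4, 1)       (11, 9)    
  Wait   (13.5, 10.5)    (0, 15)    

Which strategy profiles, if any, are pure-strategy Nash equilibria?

(Invest, Wait)

(Invest, Invest): Country 1 prefers Wait (13.5 > 4); Country 2 prefers Wait (9 > 1) — not an equilibrium.
(Invest, Wait): Country 1 gets 11 ≥ 0 from Wait, and Country 2 gets 9 ≥ 1 from Invest — Nash equilibrium.
(Wait, Invest): Country 2 prefers Wait (15 > 10.5) — not an equilibrium.
(Wait, Wait): Country 1 prefers Invest (11 > 0) — not an equilibrium.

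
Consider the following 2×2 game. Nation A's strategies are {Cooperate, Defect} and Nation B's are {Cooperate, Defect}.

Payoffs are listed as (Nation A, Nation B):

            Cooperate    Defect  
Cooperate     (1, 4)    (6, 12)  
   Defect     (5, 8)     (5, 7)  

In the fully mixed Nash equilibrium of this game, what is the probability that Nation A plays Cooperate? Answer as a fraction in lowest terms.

1/9

Let p be the probability that Nation A plays Cooperate. In a completely mixed equilibrium, Nation B must be indifferent between Cooperate and Defect.
Nation B's expected payoff from Cooperate is 4p + 8(1−p); from Defect it is 12p + 7(1−p).
Setting these equal: −4p + 8 = 5p + 7, so p = 1/9.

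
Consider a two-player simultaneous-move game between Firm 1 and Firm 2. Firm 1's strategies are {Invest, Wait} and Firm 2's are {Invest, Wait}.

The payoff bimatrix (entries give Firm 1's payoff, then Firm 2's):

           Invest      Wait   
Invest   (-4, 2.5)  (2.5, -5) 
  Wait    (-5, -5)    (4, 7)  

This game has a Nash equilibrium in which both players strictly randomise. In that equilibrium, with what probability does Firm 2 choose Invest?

Let c be the probability that Firm 2 plays Invest. In a completely mixed equilibrium, Firm 1 must be indifferent between Invest and Wait.
Firm 1's expected payoff from Invest is −4c + 2.5(1−c); from Wait it is −5c + 4(1−c).
Setting these equal: −6.5c + 2.5 = −9c + 4, so c = 3/5.

3/5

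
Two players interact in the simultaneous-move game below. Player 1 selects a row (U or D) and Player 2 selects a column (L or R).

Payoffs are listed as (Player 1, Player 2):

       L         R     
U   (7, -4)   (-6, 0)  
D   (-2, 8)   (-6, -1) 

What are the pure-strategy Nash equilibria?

(U, L): Player 2 prefers R (0 > -4) — not an equilibrium.
(U, R): Player 1 gets -6 ≥ -6 from D, and Player 2 gets 0 ≥ -4 from L — Nash equilibrium.
(D, L): Player 1 prefers U (7 > -2) — not an equilibrium.
(D, R): Player 2 prefers L (8 > -1) — not an equilibrium.

(U, R)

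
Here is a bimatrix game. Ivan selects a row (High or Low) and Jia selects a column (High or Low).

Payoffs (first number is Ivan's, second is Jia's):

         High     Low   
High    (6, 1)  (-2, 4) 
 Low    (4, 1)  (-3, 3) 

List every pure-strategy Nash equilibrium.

(High, High): Jia prefers Low (4 > 1) — not an equilibrium.
(High, Low): Ivan gets -2 ≥ -3 from Low, and Jia gets 4 ≥ 1 from High — Nash equilibrium.
(Low, High): Ivan prefers High (6 > 4); Jia prefers Low (3 > 1) — not an equilibrium.
(Low, Low): Ivan prefers High (-2 > -3) — not an equilibrium.

(High, Low)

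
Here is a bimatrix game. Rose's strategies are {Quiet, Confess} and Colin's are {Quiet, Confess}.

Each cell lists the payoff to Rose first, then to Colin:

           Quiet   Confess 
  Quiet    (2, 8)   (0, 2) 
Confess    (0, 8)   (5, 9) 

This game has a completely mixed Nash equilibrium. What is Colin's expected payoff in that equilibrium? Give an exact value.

First find x, the probability Rose plays Quiet, from Colin's indifference between Quiet and Confess: 8x + 8(1−x) = 2x + 9(1−x), giving x = 1/7.
Since Colin is indifferent in equilibrium, Colin's expected payoff equals the payoff from either column against (1/7, 6/7). Using Quiet: 8(1/7) + 8(6/7) = 8.

8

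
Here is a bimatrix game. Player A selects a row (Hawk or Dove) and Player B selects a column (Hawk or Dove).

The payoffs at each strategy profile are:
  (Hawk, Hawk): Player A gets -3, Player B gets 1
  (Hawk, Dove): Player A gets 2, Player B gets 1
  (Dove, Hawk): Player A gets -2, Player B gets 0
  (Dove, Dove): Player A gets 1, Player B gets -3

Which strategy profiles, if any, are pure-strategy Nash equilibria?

(Hawk, Hawk): Player A prefers Dove (-2 > -3) — not an equilibrium.
(Hawk, Dove): Player A gets 2 ≥ 1 from Dove, and Player B gets 1 ≥ 1 from Hawk — Nash equilibrium.
(Dove, Hawk): Player A gets -2 ≥ -3 from Hawk, and Player B gets 0 ≥ -3 from Dove — Nash equilibrium.
(Dove, Dove): Player A prefers Hawk (2 > 1); Player B prefers Hawk (0 > -3) — not an equilibrium.

(Hawk, Dove) and (Dove, Hawk)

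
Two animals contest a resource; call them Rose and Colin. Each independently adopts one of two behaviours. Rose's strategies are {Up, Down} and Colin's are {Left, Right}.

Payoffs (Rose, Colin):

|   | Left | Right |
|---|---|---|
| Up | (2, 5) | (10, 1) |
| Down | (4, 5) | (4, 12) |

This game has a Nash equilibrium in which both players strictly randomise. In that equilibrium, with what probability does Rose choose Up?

Let x be the probability that Rose plays Up. In a completely mixed equilibrium, Colin must be indifferent between Left and Right.
Colin's expected payoff from Left is 5x + 5(1−x); from Right it is x + 12(1−x).
Setting these equal: 5 = −11x + 12, so x = 7/11.

7/11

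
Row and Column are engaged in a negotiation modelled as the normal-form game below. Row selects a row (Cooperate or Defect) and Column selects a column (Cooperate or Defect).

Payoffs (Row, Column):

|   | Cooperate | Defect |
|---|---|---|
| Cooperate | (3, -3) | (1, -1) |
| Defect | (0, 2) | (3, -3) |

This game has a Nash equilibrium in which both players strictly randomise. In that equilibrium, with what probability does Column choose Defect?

3/5

Let q be the probability that Column plays Cooperate. In a completely mixed equilibrium, Row must be indifferent between Cooperate and Defect.
Row's expected payoff from Cooperate is 3q + (1−q); from Defect it is 3(1−q).
Setting these equal: 2q + 1 = −3q + 3, so q = 2/5.
Therefore Column plays Defect with probability 1 − 2/5 = 3/5.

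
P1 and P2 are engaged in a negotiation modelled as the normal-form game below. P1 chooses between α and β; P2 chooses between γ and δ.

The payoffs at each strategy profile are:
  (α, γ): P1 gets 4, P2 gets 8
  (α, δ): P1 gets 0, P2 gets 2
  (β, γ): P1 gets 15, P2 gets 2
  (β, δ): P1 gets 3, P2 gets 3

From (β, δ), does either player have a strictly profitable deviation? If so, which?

P1 at (β, δ) earns 3; deviating to α yields 0 — not better.
P2 earns 3; deviating to γ yields 2 — not better.
Neither player can strictly improve; the profile is a Nash equilibrium.

Neither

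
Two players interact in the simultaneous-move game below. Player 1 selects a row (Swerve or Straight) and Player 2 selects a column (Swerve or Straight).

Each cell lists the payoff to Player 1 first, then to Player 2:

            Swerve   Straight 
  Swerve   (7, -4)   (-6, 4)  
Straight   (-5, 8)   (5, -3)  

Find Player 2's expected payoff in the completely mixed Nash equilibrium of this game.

20/19

First find x, the probability Player 1 plays Swerve, from Player 2's indifference between Swerve and Straight: −4x + 8(1−x) = 4x − 3(1−x), giving x = 11/19.
Since Player 2 is indifferent in equilibrium, Player 2's expected payoff equals the payoff from either column against (11/19, 8/19). Using Swerve: −4(11/19) + 8(8/19) = 20/19.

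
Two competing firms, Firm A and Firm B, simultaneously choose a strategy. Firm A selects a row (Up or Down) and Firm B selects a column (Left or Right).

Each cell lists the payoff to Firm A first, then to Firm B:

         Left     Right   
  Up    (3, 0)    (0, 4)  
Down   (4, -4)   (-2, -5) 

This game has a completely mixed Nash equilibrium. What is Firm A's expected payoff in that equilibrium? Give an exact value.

2

First find q, the probability Firm B plays Left, from Firm A's indifference between Up and Down: 3q = 4q − 2(1−q), giving q = 2/3.
Since Firm A is indifferent in equilibrium, Firm A's expected payoff equals the payoff from either row against (2/3, 1/3). Using Up: 3(2/3) = 2.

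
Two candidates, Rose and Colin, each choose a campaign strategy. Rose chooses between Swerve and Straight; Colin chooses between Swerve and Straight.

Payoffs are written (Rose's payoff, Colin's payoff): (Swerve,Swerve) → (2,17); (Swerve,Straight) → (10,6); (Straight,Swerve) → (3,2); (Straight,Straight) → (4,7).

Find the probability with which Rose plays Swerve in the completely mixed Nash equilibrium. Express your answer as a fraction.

Let r be the probability that Rose plays Swerve. In a completely mixed equilibrium, Colin must be indifferent between Swerve and Straight.
Colin's expected payoff from Swerve is 17r + 2(1−r); from Straight it is 6r + 7(1−r).
Setting these equal: 15r + 2 = −r + 7, so r = 5/16.

5/16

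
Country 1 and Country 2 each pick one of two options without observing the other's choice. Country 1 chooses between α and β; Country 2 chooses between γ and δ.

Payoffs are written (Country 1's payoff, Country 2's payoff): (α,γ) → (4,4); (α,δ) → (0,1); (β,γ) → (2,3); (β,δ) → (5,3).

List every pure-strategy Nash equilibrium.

(α, γ) and (β, δ)

(α, γ): Country 1 gets 4 ≥ 2 from β, and Country 2 gets 4 ≥ 1 from δ — Nash equilibrium.
(α, δ): Country 1 prefers β (5 > 0); Country 2 prefers γ (4 > 1) — not an equilibrium.
(β, γ): Country 1 prefers α (4 > 2) — not an equilibrium.
(β, δ): Country 1 gets 5 ≥ 0 from α, and Country 2 gets 3 ≥ 3 from γ — Nash equilibrium.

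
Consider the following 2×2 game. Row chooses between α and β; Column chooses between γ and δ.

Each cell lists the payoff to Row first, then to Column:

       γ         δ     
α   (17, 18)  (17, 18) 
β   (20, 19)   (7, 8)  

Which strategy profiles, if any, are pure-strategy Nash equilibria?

(α, γ): Row prefers β (20 > 17) — not an equilibrium.
(α, δ): Row gets 17 ≥ 7 from β, and Column gets 18 ≥ 18 from γ — Nash equilibrium.
(β, γ): Row gets 20 ≥ 17 from α, and Column gets 19 ≥ 8 from δ — Nash equilibrium.
(β, δ): Row prefers α (17 > 7); Column prefers γ (19 > 8) — not an equilibrium.

(α, δ) and (β, γ)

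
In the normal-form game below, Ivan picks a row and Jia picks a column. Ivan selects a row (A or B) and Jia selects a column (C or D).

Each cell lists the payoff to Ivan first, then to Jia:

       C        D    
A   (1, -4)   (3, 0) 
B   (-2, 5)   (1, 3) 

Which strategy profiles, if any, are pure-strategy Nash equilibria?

(A, C): Jia prefers D (0 > -4) — not an equilibrium.
(A, D): Ivan gets 3 ≥ 1 from B, and Jia gets 0 ≥ -4 from C — Nash equilibrium.
(B, C): Ivan prefers A (1 > -2) — not an equilibrium.
(B, D): Ivan prefers A (3 > 1); Jia prefers C (5 > 3) — not an equilibrium.

(A, D)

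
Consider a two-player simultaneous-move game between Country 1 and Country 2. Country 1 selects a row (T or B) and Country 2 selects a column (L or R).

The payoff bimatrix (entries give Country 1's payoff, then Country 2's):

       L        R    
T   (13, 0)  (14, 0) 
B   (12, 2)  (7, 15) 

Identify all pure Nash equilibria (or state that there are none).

(T, L): Country 1 gets 13 ≥ 12 from B, and Country 2 gets 0 ≥ 0 from R — Nash equilibrium.
(T, R): Country 1 gets 14 ≥ 7 from B, and Country 2 gets 0 ≥ 0 from L — Nash equilibrium.
(B, L): Country 1 prefers T (13 > 12); Country 2 prefers R (15 > 2) — not an equilibrium.
(B, R): Country 1 prefers T (14 > 7) — not an equilibrium.

(T, L) and (T, R)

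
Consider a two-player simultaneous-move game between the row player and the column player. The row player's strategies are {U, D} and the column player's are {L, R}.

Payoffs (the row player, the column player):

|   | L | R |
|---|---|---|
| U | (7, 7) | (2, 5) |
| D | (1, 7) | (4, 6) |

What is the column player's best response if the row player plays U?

Against U, the column player earns 7 from L and 5 from R.
So L is the best response.

L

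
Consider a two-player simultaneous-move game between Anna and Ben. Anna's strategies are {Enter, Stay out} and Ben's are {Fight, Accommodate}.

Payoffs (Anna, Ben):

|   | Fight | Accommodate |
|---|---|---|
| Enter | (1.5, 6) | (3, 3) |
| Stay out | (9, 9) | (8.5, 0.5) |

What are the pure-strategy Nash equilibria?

(Enter, Fight): Anna prefers Stay out (9 > 1.5) — not an equilibrium.
(Enter, Accommodate): Anna prefers Stay out (8.5 > 3); Ben prefers Fight (6 > 3) — not an equilibrium.
(Stay out, Fight): Anna gets 9 ≥ 1.5 from Enter, and Ben gets 9 ≥ 0.5 from Accommodate — Nash equilibrium.
(Stay out, Accommodate): Ben prefers Fight (9 > 0.5) — not an equilibrium.

(Stay out, Fight)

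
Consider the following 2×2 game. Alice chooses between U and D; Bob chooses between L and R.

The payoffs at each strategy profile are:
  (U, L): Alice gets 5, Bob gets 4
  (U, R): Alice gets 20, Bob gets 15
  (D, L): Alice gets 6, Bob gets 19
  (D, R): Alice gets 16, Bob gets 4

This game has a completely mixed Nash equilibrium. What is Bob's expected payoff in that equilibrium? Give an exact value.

First find x, the probability Alice plays U, from Bob's indifference between L and R: 4x + 19(1−x) = 15x + 4(1−x), giving x = 15/26.
Since Bob is indifferent in equilibrium, Bob's expected payoff equals the payoff from either column against (15/26, 11/26). Using L: 4(15/26) + 19(11/26) = 269/26.

269/26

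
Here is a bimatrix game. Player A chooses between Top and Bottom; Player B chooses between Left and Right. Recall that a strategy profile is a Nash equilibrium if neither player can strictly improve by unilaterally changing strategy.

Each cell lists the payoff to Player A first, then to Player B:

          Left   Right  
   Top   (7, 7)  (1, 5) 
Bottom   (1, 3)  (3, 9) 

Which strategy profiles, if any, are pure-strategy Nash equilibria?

(Top, Left): Player A gets 7 ≥ 1 from Bottom, and Player B gets 7 ≥ 5 from Right — Nash equilibrium.
(Top, Right): Player A prefers Bottom (3 > 1); Player B prefers Left (7 > 5) — not an equilibrium.
(Bottom, Left): Player A prefers Top (7 > 1); Player B prefers Right (9 > 3) — not an equilibrium.
(Bottom, Right): Player A gets 3 ≥ 1 from Top, and Player B gets 9 ≥ 3 from Left — Nash equilibrium.

(Top, Left) and (Bottom, Right)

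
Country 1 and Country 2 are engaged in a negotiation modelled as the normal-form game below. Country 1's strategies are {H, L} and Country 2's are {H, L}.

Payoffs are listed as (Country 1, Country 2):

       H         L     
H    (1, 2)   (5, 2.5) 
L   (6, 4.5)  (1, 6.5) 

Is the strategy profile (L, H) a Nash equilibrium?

No

At (L, H), Country 1 earns 6; switching to H would give 1, so Country 1 has no profitable deviation.
Country 2 earns 4.5; switching to L would give 6.5, so Country 2 would deviate.
Since at least one player can profitably deviate, this is not a Nash equilibrium.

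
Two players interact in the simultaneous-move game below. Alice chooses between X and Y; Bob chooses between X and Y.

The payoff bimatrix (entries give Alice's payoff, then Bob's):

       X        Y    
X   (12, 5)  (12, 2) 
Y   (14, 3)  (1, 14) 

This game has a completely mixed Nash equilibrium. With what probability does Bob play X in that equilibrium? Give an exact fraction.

11/13

Let c be the probability that Bob plays X. In a completely mixed equilibrium, Alice must be indifferent between X and Y.
Alice's expected payoff from X is 12c + 12(1−c); from Y it is 14c + (1−c).
Setting these equal: 12 = 13c + 1, so c = 11/13.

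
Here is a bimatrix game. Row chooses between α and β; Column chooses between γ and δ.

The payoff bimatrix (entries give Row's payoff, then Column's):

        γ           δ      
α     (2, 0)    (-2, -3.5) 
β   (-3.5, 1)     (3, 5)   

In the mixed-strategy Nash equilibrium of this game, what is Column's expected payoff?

7/15

First find x, the probability Row plays α, from Column's indifference between γ and δ: (1−x) = −3.5x + 5(1−x), giving x = 8/15.
Since Column is indifferent in equilibrium, Column's expected payoff equals the payoff from either column against (8/15, 7/15). Using γ: (7/15) = 7/15.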